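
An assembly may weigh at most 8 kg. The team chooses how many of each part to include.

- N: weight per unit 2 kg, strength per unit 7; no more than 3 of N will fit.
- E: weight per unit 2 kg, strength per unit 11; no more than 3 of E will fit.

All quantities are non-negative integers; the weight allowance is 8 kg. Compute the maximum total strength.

E has the best ratio (11/2); taking only E gives at most 3×11 = 33 (stopped by the supply cap of 3).
Mixing does better — 1×N and 3×E: weight 8 ≤ 8, strength 1·7 + 3·11 = 40.

40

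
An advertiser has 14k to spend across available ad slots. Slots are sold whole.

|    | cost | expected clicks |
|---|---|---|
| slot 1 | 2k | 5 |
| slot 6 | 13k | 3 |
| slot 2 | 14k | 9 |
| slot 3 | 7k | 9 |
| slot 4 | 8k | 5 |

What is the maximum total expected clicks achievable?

14

This is an integer program with binary decision variables.
Allowing fractional choices, the relaxed optimum would be about 17.2, but ad slots are indivisible.
slot 1 + slot 3: cost 2 + 7 = 9 ≤ 14, expected clicks 5 + 9 = 14.
slot 1 + slot 4: cost 2 + 8 = 10 ≤ 14, expected clicks 5 + 5 = 10.
slot 3: cost 7 ≤ 14, expected clicks 9.
Best is slot 1 and slot 3 with total expected clicks 14.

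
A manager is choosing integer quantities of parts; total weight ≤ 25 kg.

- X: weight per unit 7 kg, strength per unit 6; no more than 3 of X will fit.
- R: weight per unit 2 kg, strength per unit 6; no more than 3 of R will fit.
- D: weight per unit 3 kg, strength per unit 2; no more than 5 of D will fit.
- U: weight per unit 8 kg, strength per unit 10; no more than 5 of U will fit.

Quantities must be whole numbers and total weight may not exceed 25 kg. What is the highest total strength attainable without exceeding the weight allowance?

40

R has the best ratio (6/2); taking only R gives at most 3×6 = 18 (stopped by the supply cap of 3).
Mixing does better — 3×R, 1×D, and 2×U: weight 25 ≤ 25, strength 3·6 + 1·2 + 2·10 = 40.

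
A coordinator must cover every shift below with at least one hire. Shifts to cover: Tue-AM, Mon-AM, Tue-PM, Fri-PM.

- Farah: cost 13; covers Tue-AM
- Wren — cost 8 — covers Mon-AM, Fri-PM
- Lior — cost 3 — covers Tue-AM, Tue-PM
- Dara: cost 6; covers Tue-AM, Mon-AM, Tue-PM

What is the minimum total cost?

Choose Wren and Lior: together they cover Tue-AM, Mon-AM, Tue-PM, Fri-PM — every shift.
Total cost: 8 + 3 = 11.
No cover costs less than 11.

11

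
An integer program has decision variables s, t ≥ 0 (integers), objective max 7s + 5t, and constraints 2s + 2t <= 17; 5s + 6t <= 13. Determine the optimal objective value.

14

The continuous relaxation peaks at (2.6, 0) with value 18.20; rounding to a feasible lattice point costs some objective.
(s,t)=(2,0): 2·2+2·0=4≤17, 5·2+6·0=10≤13, objective 14.
(s,t)=(1,1): 2·1+2·1=4≤17, 5·1+6·1=11≤13, objective 12.
(s,t)=(1,0): 2·1+2·0=2≤17, 5·1+6·0=5≤13, objective 7.
The best lattice point is (2,0), giving 14.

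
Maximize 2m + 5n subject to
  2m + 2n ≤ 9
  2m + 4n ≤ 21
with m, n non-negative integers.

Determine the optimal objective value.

(m,n)=(0,4): 2·0+2·4=8≤9, 2·0+4·4=16≤21, objective 20.
(m,n)=(1,3): 2·1+2·3=8≤9, 2·1+4·3=14≤21, objective 17.
(m,n)=(0,3): 2·0+2·3=6≤9, 2·0+4·3=12≤21, objective 15.
No feasible integer point exceeds 20.

20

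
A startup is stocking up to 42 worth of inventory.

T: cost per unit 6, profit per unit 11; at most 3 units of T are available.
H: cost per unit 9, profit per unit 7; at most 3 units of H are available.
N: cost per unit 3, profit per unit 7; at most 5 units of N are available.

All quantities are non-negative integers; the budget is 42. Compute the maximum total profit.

N has the best ratio (7/3); taking only N gives at most 5×7 = 35 (stopped by the supply cap of 5).
Mixing does better — 3×T, 1×H, and 5×N: cost 42 ≤ 42, profit 3·11 + 1·7 + 5·7 = 75.

75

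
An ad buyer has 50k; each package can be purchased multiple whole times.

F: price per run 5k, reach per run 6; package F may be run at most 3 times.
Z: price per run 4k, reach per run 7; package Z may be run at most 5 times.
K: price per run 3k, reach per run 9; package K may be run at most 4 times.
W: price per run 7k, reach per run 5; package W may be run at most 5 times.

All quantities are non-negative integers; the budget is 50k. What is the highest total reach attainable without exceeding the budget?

89

This is a bounded integer knapsack.
K has the best ratio (9/3); taking only K gives at most 4×9 = 36 (stopped by the supply cap of 4).
Mixing does better — 3×F, 5×Z, and 4×K: price 47 ≤ 50, reach 3·6 + 5·7 + 4·9 = 89.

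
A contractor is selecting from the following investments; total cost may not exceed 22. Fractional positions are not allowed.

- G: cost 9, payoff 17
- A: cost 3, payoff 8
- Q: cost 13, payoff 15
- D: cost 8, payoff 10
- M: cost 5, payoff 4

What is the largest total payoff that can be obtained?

35

Allowing fractional choices, the relaxed optimum would be about 37.3, but investments are indivisible.
G + Q: cost 9 + 13 = 22 ≤ 22, payoff 17 + 15 = 32.
G + A + D: cost 9 + 3 + 8 = 20 ≤ 22, payoff 17 + 8 + 10 = 35.
Best is G, A, and D with total payoff 35.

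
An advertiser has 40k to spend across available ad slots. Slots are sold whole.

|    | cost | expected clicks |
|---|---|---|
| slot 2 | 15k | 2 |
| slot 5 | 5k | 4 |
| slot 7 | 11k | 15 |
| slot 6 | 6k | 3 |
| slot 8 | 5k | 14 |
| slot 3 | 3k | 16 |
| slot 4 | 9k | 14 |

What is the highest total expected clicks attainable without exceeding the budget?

Allowing fractional choices, the relaxed optimum would be about 66.1, but ad slots are indivisible.
slot 7 + slot 6 + slot 8 + slot 3 + slot 4: cost 11 + 6 + 5 + 3 + 9 = 34 ≤ 40, expected clicks 15 + 3 + 14 + 16 + 14 = 62.
slot 5 + slot 7 + slot 6 + slot 8 + slot 3 + slot 4: cost 5 + 11 + 6 + 5 + 3 + 9 = 39 ≤ 40, expected clicks 4 + 15 + 3 + 14 + 16 + 14 = 66.
slot 5 + slot 7 + slot 8 + slot 3 + slot 4: cost 5 + 11 + 5 + 3 + 9 = 33 ≤ 40, expected clicks 4 + 15 + 14 + 16 + 14 = 63.
Best is slot 5, slot 7, slot 6, slot 8, slot 3, and slot 4 with total expected clicks 66.

66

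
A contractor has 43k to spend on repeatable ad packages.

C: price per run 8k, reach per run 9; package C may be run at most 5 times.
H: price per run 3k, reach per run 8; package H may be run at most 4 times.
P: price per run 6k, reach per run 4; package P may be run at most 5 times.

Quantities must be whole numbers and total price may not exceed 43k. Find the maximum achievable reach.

3×C, 4×H, and 1×P: price 42 ≤ 43, reach 3·9 + 4·8 + 1·4 = 63.
4×C and 3×H: price 41 ≤ 43, reach 4·9 + 3·8 = 60.
Best is 63.

63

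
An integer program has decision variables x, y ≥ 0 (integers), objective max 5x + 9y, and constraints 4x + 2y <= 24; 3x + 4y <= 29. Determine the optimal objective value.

63

(x,y)=(0,7) is feasible, giving 63.
(x,y)=(1,6) is feasible, giving 59.
(x,y)=(0,6) is feasible, giving 54.
No feasible integer point exceeds 63.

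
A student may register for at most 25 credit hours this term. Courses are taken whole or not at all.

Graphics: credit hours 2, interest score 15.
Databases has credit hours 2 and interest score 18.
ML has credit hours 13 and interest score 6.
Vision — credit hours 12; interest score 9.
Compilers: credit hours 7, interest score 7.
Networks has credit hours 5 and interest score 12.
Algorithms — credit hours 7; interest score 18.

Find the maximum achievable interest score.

Allowing fractional choices, the relaxed optimum would be about 71.5, but courses are indivisible.
Graphics + Databases + Vision + Algorithms: credit hours 2 + 2 + 12 + 7 = 23 ≤ 25, interest score 15 + 18 + 9 + 18 = 60.
Graphics + Databases + Compilers + Networks + Algorithms: credit hours 2 + 2 + 7 + 5 + 7 = 23 ≤ 25, interest score 15 + 18 + 7 + 12 + 18 = 70.
Graphics + Databases + Networks + Algorithms: credit hours 2 + 2 + 5 + 7 = 16 ≤ 25, interest score 15 + 18 + 12 + 18 = 63.
Best is Graphics, Databases, Compilers, Networks, and Algorithms with total interest score 70.

70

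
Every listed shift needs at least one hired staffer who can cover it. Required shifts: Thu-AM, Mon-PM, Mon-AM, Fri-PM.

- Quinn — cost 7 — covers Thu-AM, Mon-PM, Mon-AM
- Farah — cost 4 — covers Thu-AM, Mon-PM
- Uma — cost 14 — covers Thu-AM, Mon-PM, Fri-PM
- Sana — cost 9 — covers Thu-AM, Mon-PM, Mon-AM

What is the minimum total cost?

This is an integer covering problem.
Choose Quinn and Uma: together they cover Thu-AM, Mon-PM, Mon-AM, Fri-PM — every shift.
Total cost: 7 + 14 = 21.

21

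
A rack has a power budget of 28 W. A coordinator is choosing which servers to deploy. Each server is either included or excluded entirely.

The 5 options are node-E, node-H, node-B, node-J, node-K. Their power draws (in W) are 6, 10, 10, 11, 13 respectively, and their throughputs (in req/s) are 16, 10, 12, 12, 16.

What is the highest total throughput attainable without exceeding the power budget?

40

Allowing fractional choices, the relaxed optimum would be about 42.8, but servers are indivisible.
node-E + node-B + node-J: power draw 6 + 10 + 11 = 27 ≤ 28, throughput 16 + 12 + 12 = 40.
node-E + node-H + node-B: power draw 6 + 10 + 10 = 26 ≤ 28, throughput 16 + 10 + 12 = 38.
node-E + node-H + node-J: power draw 6 + 10 + 11 = 27 ≤ 28, throughput 16 + 10 + 12 = 38.
Best is node-E, node-B, and node-J with total throughput 40.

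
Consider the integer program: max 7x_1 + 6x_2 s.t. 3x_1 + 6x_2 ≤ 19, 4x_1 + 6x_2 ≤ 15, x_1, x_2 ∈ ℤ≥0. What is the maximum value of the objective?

(x_1,x_2)=(3,0): 3·3+6·0=9≤19, 4·3+6·0=12≤15, objective 21.
(x_1,x_2)=(2,1): 3·2+6·1=12≤19, 4·2+6·1=14≤15, objective 20.
Maximum is 21 at (x_1,x_2)=(3,0).

21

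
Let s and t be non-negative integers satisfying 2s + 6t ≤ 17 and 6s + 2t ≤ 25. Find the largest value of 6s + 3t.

24

Relaxing integrality, the LP optimum is 26.62 at (s,t) = (3.62, 1.62), which is not an integer point.
(s,t)=(4,0): 2·4+6·0=8≤17, 6·4+2·0=24≤25, objective 24.
(s,t)=(3,1): 2·3+6·1=12≤17, 6·3+2·1=20≤25, objective 21.
(s,t)=(3,0): 2·3+6·0=6≤17, 6·3+2·0=18≤25, objective 18.
Maximum is 24 at (s,t)=(4,0).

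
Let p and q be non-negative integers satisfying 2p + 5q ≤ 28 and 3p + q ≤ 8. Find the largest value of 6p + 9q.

51

Relaxing integrality, the LP optimum is 52.62 at (p,q) = (0.923, 5.23), which is not an integer point.
(p,q)=(1,5) is feasible, giving 51.
(p,q)=(0,5) is feasible, giving 45.
(p,q)=(1,4) is feasible, giving 42.
(p,q)=(0,4) is feasible, giving 36.
The best lattice point is (1,5), giving 51.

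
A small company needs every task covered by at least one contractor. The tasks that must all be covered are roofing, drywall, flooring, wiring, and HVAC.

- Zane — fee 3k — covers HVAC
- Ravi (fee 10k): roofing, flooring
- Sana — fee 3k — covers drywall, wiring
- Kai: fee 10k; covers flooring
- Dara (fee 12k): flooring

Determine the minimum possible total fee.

This is a weighted set-cover instance.
Choose Zane, Ravi, and Sana: together they cover roofing, drywall, flooring, wiring, HVAC — every task.
Total fee: 3 + 10 + 3 = 16.

16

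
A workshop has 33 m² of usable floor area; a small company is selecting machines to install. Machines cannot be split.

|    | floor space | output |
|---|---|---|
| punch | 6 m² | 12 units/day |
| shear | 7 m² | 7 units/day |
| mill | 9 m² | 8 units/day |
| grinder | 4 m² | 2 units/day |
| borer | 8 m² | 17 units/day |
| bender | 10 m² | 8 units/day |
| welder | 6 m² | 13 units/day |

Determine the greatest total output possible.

Allowing fractional choices, the relaxed optimum would be about 54.3, but machines are indivisible.
punch + shear + grinder + borer + welder: floor space 6 + 7 + 4 + 8 + 6 = 31 ≤ 33, output 12 + 7 + 2 + 17 + 13 = 51.
punch + mill + grinder + borer + welder: floor space 6 + 9 + 4 + 8 + 6 = 33 ≤ 33, output 12 + 8 + 2 + 17 + 13 = 52.
Best is punch, mill, grinder, borer, and welder with total output 52.

52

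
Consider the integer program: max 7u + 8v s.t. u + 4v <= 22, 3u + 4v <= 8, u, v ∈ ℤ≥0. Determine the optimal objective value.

16

Relaxing integrality, the LP optimum is 18.67 at (u,v) = (2.67, 0), which is not an integer point.
(u,v)=(0,2): 1·0+4·2=8≤22, 3·0+4·2=8≤8, objective 16.
(u,v)=(1,1): 1·1+4·1=5≤22, 3·1+4·1=7≤8, objective 15.
(u,v)=(2,0): 1·2+4·0=2≤22, 3·2+4·0=6≤8, objective 14.
Maximum is 16 at (u,v)=(0,2).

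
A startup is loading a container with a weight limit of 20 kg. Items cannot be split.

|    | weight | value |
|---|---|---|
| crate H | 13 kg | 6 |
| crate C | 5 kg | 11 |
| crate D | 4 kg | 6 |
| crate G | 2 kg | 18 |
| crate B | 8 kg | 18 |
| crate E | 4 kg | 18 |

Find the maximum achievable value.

65

Allowing fractional choices, the relaxed optimum would be about 66.5, but items are indivisible.
crate D + crate G + crate B + crate E: weight 4 + 2 + 8 + 4 = 18 ≤ 20, value 6 + 18 + 18 + 18 = 60.
crate G + crate B + crate E: weight 2 + 8 + 4 = 14 ≤ 20, value 18 + 18 + 18 = 54.
crate C + crate G + crate B + crate E: weight 5 + 2 + 8 + 4 = 19 ≤ 20, value 11 + 18 + 18 + 18 = 65.
Best is crate C, crate G, crate B, and crate E with total value 65.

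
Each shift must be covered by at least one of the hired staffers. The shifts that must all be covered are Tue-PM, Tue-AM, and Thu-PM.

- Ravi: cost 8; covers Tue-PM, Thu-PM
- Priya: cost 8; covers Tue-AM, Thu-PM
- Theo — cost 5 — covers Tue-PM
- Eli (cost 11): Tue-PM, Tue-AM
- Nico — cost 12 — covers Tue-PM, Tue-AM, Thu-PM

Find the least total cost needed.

The greedy cost-per-new-shift heuristic would pick Ravi and Priya for 16, but a cheaper cover exists.
Nico alone covers Tue-PM, Tue-AM, Thu-PM — every shift.
Total cost: 12.
No cover costs less than 12.

12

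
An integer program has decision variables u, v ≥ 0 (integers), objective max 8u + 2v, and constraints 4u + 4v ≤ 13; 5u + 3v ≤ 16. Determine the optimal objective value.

24

(u,v)=(3,0) is feasible, giving 24.
(u,v)=(2,1) is feasible, giving 18.
(u,v)=(2,0) is feasible, giving 16.
The best lattice point is (3,0), giving 24.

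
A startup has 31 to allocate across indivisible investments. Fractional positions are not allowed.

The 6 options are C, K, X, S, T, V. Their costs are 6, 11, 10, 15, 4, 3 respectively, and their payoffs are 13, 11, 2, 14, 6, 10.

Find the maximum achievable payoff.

43

This is a 0-1 knapsack instance.
Allowing fractional choices, the relaxed optimum would be about 46.5, but investments are indivisible.
C + S + T + V: cost 6 + 15 + 4 + 3 = 28 ≤ 31, payoff 13 + 14 + 6 + 10 = 43.
C + K + T + V: cost 6 + 11 + 4 + 3 = 24 ≤ 31, payoff 13 + 11 + 6 + 10 = 40.
Best is C, S, T, and V with total payoff 43.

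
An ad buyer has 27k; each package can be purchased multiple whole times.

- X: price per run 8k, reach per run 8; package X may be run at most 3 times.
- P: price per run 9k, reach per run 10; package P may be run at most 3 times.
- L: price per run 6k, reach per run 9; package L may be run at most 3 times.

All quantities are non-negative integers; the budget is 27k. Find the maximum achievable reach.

37

This is a bounded integer knapsack.
1×P and 3×L: price 27 ≤ 27, reach 1·10 + 3·9 = 37.
1×X and 3×L: price 26 ≤ 27, reach 1·8 + 3·9 = 35.
Best is 37.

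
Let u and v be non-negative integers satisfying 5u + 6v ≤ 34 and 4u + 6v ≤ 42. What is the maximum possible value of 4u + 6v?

32

(u,v)=(2,4): 5·2+6·4=34≤34, 4·2+6·4=32≤42, objective 32.
(u,v)=(3,3): 5·3+6·3=33≤34, 4·3+6·3=30≤42, objective 30.
(u,v)=(0,5): 5·0+6·5=30≤34, 4·0+6·5=30≤42, objective 30.
The best lattice point is (2,4), giving 32.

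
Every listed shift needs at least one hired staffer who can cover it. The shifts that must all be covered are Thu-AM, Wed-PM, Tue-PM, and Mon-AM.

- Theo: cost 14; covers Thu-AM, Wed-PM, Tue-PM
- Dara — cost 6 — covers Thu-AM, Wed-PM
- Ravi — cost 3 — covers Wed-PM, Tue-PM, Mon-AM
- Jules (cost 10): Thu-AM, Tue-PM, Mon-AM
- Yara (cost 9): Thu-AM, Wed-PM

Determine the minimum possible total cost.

9

This is an integer covering problem.
Choose Dara and Ravi: together they cover Thu-AM, Wed-PM, Tue-PM, Mon-AM — every shift.
Total cost: 6 + 3 = 9.
No cover costs less than 9.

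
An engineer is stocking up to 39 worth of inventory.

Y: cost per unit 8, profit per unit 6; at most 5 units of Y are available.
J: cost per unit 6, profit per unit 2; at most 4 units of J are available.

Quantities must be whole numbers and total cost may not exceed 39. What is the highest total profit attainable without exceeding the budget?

26

4×Y and 1×J: cost 38 ≤ 39, profit 4·6 + 1·2 = 26.
4×Y: cost 32 ≤ 39, profit 4·6 = 24.
Best is 26.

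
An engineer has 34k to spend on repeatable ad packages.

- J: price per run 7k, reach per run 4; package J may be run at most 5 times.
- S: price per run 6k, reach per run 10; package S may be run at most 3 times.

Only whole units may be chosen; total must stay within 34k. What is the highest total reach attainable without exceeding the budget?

38

2×J and 3×S: price 32 ≤ 34, reach 2·4 + 3·10 = 38.
1×J and 3×S: price 25 ≤ 34, reach 1·4 + 3·10 = 34.
Best is 38.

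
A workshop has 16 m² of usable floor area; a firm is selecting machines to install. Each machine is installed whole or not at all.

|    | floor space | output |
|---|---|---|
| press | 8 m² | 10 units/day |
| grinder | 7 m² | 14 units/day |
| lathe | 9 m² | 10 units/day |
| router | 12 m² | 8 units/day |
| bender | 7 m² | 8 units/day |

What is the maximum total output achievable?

grinder + lathe: floor space 7 + 9 = 16 ≤ 16, output 14 + 10 = 24.
press + grinder: floor space 8 + 7 = 15 ≤ 16, output 10 + 14 = 24.
The maximum output is 24; one optimal choice is press and grinder.

24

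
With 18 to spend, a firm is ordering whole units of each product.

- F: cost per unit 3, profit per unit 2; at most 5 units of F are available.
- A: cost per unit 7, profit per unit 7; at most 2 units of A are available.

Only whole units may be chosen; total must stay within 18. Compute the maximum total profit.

2×A: cost 14 ≤ 18, profit 2·7 = 14.
1×F and 2×A: cost 17 ≤ 18, profit 1·2 + 2·7 = 16.
Best is 16.

16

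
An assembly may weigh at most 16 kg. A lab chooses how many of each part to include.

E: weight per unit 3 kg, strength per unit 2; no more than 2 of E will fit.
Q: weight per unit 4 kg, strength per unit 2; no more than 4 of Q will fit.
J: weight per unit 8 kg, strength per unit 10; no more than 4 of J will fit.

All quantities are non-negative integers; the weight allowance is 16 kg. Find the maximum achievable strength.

20

This is a bounded integer knapsack.
Take 2×J: weight 16 ≤ 16, strength 2·10 = 20.
No other integer combination yields more.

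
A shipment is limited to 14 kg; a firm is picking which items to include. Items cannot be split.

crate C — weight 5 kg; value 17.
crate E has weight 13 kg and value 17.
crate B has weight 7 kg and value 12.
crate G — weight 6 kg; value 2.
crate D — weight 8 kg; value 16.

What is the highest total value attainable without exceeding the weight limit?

33

Take crate C and crate D: weight 5 + 8 = 13 ≤ 14, value 17 + 16 = 33.
No other feasible combination does better.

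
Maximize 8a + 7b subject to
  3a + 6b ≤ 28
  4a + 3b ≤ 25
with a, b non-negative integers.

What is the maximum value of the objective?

Relaxing integrality, the LP optimum is 52.47 at (a,b) = (4.4, 2.47), which is not an integer point.
(a,b)=(6,0): 3·6+6·0=18≤28, 4·6+3·0=24≤25, objective 48.
(a,b)=(5,1): 3·5+6·1=21≤28, 4·5+3·1=23≤25, objective 47.
(a,b)=(4,2): 3·4+6·2=24≤28, 4·4+3·2=22≤25, objective 46.
The best lattice point is (6,0), giving 48.

48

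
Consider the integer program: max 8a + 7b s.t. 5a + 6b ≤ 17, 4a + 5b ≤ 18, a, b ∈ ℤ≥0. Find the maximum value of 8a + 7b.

24

(a,b)=(3,0): 5·3+6·0=15≤17, 4·3+5·0=12≤18, objective 24.
(a,b)=(2,1): 5·2+6·1=16≤17, 4·2+5·1=13≤18, objective 23.
The best lattice point is (3,0), giving 24.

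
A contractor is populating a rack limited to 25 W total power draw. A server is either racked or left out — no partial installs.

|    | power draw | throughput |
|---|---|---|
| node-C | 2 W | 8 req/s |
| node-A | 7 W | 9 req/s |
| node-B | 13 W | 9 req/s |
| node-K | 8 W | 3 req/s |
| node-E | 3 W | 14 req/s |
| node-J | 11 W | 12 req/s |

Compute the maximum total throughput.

node-C + node-K + node-E + node-J: power draw 2 + 8 + 3 + 11 = 24 ≤ 25, throughput 8 + 3 + 14 + 12 = 37.
node-C + node-A + node-B + node-E: power draw 2 + 7 + 13 + 3 = 25 ≤ 25, throughput 8 + 9 + 9 + 14 = 40.
node-C + node-A + node-E + node-J: power draw 2 + 7 + 3 + 11 = 23 ≤ 25, throughput 8 + 9 + 14 + 12 = 43.
Best is node-C, node-A, node-E, and node-J with total throughput 43.

43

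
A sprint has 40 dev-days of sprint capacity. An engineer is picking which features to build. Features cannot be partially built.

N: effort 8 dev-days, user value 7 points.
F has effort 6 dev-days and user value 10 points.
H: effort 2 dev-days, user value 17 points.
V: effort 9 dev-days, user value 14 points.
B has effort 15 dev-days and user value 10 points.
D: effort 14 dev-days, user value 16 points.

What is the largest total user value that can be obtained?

Treat it as a binary knapsack problem.
N + F + H + V + D: effort 8 + 6 + 2 + 9 + 14 = 39 ≤ 40, user value 7 + 10 + 17 + 14 + 16 = 64.
N + F + H + V + B: effort 8 + 6 + 2 + 9 + 15 = 40 ≤ 40, user value 7 + 10 + 17 + 14 + 10 = 58.
F + H + V + D: effort 6 + 2 + 9 + 14 = 31 ≤ 40, user value 10 + 17 + 14 + 16 = 57.
Best is N, F, H, V, and D with total user value 64.

64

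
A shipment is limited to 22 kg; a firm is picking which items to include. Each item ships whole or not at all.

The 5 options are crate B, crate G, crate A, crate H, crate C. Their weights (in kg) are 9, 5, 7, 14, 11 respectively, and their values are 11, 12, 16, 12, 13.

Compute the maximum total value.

39

Take crate B, crate G, and crate A: weight 9 + 5 + 7 = 21 ≤ 22, value 11 + 12 + 16 = 39.
No other feasible combination does better.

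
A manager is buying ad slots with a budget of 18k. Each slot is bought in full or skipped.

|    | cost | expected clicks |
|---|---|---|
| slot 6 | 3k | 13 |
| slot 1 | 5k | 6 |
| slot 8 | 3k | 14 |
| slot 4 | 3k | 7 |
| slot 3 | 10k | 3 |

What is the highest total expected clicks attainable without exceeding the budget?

Allowing fractional choices, the relaxed optimum would be about 41.2, but ad slots are indivisible.
slot 6 + slot 1 + slot 8 + slot 4: cost 3 + 5 + 3 + 3 = 14 ≤ 18, expected clicks 13 + 6 + 14 + 7 = 40.
slot 6 + slot 8 + slot 4: cost 3 + 3 + 3 = 9 ≤ 18, expected clicks 13 + 14 + 7 = 34.
slot 6 + slot 1 + slot 8: cost 3 + 5 + 3 = 11 ≤ 18, expected clicks 13 + 6 + 14 = 33.
Best is slot 6, slot 1, slot 8, and slot 4 with total expected clicks 40.

40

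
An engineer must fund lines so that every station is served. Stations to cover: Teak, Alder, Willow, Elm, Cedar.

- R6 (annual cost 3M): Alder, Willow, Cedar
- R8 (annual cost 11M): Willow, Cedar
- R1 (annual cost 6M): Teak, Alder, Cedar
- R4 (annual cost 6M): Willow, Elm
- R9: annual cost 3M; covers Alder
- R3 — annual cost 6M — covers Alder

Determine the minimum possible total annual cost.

This is an integer covering problem.
Choose R1 and R4: together they cover Teak, Alder, Willow, Elm, Cedar — every station.
Total annual cost: 6 + 6 = 12.

12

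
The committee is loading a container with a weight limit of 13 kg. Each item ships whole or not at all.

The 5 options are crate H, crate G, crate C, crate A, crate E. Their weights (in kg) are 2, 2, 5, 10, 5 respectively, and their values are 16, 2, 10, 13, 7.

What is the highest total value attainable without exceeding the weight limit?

33

This is a 0-1 knapsack instance.
Allowing fractional choices, the relaxed optimum would be about 34.3, but items are indivisible.
crate H + crate A: weight 2 + 10 = 12 ≤ 13, value 16 + 13 = 29.
crate H + crate C + crate E: weight 2 + 5 + 5 = 12 ≤ 13, value 16 + 10 + 7 = 33.
Best is crate H, crate C, and crate E with total value 33.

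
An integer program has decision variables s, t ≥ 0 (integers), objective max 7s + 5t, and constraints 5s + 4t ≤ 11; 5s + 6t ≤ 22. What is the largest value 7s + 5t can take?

The continuous relaxation peaks at (2.2, 0) with value 15.40; rounding to a feasible lattice point costs some objective.
(s,t)=(2,0): 5·2+4·0=10≤11, 5·2+6·0=10≤22, objective 14.
(s,t)=(1,1): 5·1+4·1=9≤11, 5·1+6·1=11≤22, objective 12.
(s,t)=(1,0): 5·1+4·0=5≤11, 5·1+6·0=5≤22, objective 7.
No feasible integer point exceeds 14.

14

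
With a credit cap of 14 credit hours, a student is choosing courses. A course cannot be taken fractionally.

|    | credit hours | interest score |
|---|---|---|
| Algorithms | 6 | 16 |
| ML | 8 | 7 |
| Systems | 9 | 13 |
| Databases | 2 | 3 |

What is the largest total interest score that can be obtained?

23

Allowing fractional choices, the relaxed optimum would be about 27.7, but courses are indivisible.
Algorithms + ML: credit hours 6 + 8 = 14 ≤ 14, interest score 16 + 7 = 23.
Algorithms + Databases: credit hours 6 + 2 = 8 ≤ 14, interest score 16 + 3 = 19.
Algorithms: credit hours 6 ≤ 14, interest score 16.
Best is Algorithms and ML with total interest score 23.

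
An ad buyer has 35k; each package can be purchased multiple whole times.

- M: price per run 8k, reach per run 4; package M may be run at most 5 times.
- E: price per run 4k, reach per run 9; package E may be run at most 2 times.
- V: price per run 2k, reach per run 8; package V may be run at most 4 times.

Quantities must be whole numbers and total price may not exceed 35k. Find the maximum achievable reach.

V has the best ratio (8/2); taking only V gives at most 4×8 = 32 (stopped by the supply cap of 4).
Mixing does better — 2×M, 2×E, and 4×V: price 32 ≤ 35, reach 2·4 + 2·9 + 4·8 = 58.

58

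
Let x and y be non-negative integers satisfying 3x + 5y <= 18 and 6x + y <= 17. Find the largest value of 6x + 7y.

27

(x,y)=(1,3): 3·1+5·3=18≤18, 6·1+1·3=9≤17, objective 27.
(x,y)=(2,2): 3·2+5·2=16≤18, 6·2+1·2=14≤17, objective 26.
(x,y)=(0,3): 3·0+5·3=15≤18, 6·0+1·3=3≤17, objective 21.
Maximum is 27 at (x,y)=(1,3).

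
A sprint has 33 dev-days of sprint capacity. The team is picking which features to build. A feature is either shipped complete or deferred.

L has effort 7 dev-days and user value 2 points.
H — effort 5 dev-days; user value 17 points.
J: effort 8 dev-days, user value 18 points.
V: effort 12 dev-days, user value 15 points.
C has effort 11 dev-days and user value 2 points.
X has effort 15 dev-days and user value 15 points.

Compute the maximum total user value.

52

Treat it as a binary knapsack problem.
Take L, H, J, and V: effort 7 + 5 + 8 + 12 = 32 ≤ 33, user value 2 + 17 + 18 + 15 = 52.
No other feasible combination does better.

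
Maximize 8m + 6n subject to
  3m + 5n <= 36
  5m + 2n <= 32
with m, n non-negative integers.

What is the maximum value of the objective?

(m,n)=(5,3) is feasible, giving 58.
(m,n)=(4,4) is feasible, giving 56.
(m,n)=(3,5) is feasible, giving 54.
The best lattice point is (5,3), giving 58.

58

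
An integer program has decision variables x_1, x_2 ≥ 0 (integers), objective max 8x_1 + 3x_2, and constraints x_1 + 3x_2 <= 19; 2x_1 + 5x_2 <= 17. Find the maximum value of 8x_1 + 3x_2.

64

(x_1,x_2)=(8,0) is feasible, giving 64.
(x_1,x_2)=(7,0) is feasible, giving 56.
Maximum is 64 at (x_1,x_2)=(8,0).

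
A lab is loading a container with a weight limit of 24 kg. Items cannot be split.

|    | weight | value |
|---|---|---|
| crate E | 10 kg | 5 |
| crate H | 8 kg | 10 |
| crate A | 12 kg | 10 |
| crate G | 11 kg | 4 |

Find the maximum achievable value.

Take crate H and crate A: weight 8 + 12 = 20 ≤ 24, value 10 + 10 = 20.
No other feasible combination does better.

20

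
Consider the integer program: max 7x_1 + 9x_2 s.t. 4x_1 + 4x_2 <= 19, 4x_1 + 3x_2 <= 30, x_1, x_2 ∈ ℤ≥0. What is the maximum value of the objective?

Relaxing integrality, the LP optimum is 42.75 at (x_1,x_2) = (0, 4.75), which is not an integer point.
(x_1,x_2)=(0,4): 4·0+4·4=16≤19, 4·0+3·4=12≤30, objective 36.
(x_1,x_2)=(1,3): 4·1+4·3=16≤19, 4·1+3·3=13≤30, objective 34.
The best lattice point is (0,4), giving 36.

36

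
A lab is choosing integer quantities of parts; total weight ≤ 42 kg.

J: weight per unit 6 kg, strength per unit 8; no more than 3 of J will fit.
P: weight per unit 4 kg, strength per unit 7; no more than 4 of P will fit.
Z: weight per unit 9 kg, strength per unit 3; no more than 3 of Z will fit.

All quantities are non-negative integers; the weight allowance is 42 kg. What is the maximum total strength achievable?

52

Take 3×J and 4×P: weight 34 ≤ 42, strength 3·8 + 4·7 = 52.
P has the best ratio (7/4) and is taken to its limit of 4; remaining capacity is filled optimally with the others.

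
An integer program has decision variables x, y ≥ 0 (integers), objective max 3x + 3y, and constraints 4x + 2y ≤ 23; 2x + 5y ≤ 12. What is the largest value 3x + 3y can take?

15

Relaxing integrality, the LP optimum is 17.44 at (x,y) = (5.69, 0.125), which is not an integer point.
(x,y)=(5,0): 4·5+2·0=20≤23, 2·5+5·0=10≤12, objective 15.
(x,y)=(4,0): 4·4+2·0=16≤23, 2·4+5·0=8≤12, objective 12.
No feasible integer point exceeds 15.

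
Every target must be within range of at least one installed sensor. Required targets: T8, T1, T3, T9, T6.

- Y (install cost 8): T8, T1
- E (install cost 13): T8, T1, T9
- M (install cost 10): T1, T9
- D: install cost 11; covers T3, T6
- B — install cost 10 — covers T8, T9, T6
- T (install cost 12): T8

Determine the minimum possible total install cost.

This is an integer covering problem.
The greedy cost-per-new-target heuristic would pick B, Y, and D for 29, but a cheaper cover exists.
Choose E and D: together they cover T8, T1, T3, T9, T6 — every target.
Total install cost: 13 + 11 = 24.
No cover costs less than 24.

24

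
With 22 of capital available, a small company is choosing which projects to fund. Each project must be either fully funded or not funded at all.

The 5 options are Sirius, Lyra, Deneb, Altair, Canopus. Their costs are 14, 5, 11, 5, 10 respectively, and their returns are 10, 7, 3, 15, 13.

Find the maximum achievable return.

35

This is a 0-1 knapsack instance.
Allowing fractional choices, the relaxed optimum would be about 36.4, but projects are indivisible.
Sirius + Altair: cost 14 + 5 = 19 ≤ 22, return 10 + 15 = 25.
Lyra + Altair + Canopus: cost 5 + 5 + 10 = 20 ≤ 22, return 7 + 15 + 13 = 35.
Altair + Canopus: cost 5 + 10 = 15 ≤ 22, return 15 + 13 = 28.
Best is Lyra, Altair, and Canopus with total return 35.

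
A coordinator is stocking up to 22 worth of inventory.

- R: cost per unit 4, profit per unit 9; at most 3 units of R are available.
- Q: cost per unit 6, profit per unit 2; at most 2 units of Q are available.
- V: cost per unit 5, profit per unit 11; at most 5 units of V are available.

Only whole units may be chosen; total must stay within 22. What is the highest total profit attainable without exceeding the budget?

3×R and 2×V: cost 22 ≤ 22, profit 3·9 + 2·11 = 49.
4×V: cost 20 ≤ 22, profit 4·11 = 44.
Best is 49.

49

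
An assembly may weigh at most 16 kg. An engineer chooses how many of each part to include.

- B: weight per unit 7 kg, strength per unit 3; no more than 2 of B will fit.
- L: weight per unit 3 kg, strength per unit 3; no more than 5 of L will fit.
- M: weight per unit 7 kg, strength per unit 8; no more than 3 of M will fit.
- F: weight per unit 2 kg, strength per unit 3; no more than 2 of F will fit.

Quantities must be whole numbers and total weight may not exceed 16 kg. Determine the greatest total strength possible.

19

4×L and 2×F: weight 16 ≤ 16, strength 4·3 + 2·3 = 18.
2×M and 1×F: weight 16 ≤ 16, strength 2·8 + 1·3 = 19.
Best is 19.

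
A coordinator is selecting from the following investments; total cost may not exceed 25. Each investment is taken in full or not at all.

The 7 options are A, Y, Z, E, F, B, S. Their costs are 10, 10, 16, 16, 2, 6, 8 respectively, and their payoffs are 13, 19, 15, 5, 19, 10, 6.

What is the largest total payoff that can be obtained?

51

Allowing fractional choices, the relaxed optimum would be about 57.1, but investments are indivisible.
A + Y + F: cost 10 + 10 + 2 = 22 ≤ 25, payoff 13 + 19 + 19 = 51.
Y + F + B: cost 10 + 2 + 6 = 18 ≤ 25, payoff 19 + 19 + 10 = 48.
Y + F + S: cost 10 + 2 + 8 = 20 ≤ 25, payoff 19 + 19 + 6 = 44.
Best is A, Y, and F with total payoff 51.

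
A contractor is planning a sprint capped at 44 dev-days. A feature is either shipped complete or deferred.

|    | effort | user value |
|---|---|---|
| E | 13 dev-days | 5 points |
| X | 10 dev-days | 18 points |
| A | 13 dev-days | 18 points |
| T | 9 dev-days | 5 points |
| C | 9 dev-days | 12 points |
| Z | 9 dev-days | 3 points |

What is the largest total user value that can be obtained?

Allowing fractional choices, the relaxed optimum would be about 54.2, but features are indivisible.
X + A + C: effort 10 + 13 + 9 = 32 ≤ 44, user value 18 + 18 + 12 = 48.
X + A + T + C: effort 10 + 13 + 9 + 9 = 41 ≤ 44, user value 18 + 18 + 5 + 12 = 53.
X + A + C + Z: effort 10 + 13 + 9 + 9 = 41 ≤ 44, user value 18 + 18 + 12 + 3 = 51.
Best is X, A, T, and C with total user value 53.

53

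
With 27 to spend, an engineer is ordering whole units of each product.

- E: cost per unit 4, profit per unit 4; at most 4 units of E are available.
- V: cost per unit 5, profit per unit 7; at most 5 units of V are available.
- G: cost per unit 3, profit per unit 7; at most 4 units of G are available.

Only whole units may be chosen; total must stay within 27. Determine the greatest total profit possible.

49

G has the best ratio (7/3); taking only G gives at most 4×7 = 28 (stopped by the supply cap of 4).
Mixing does better — 3×V and 4×G: cost 27 ≤ 27, profit 3·7 + 4·7 = 49.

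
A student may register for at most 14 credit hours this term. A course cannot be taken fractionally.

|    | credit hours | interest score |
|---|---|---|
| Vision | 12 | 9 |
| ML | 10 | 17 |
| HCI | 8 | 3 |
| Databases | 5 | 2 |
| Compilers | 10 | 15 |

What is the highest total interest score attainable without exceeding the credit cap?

17

Allowing fractional choices, the relaxed optimum would be about 23.0, but courses are indivisible.
Compilers: credit hours 10 ≤ 14, interest score 15.
ML: credit hours 10 ≤ 14, interest score 17.
Vision: credit hours 12 ≤ 14, interest score 9.
Best is ML with total interest score 17.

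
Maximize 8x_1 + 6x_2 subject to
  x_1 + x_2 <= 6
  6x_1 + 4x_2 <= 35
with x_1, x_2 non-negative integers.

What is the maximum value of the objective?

46

The continuous relaxation peaks at (5.5, 0.5) with value 47.00; rounding to a feasible lattice point costs some objective.
(x_1,x_2)=(5,1): 1·5+1·1=6≤6, 6·5+4·1=34≤35, objective 46.
(x_1,x_2)=(4,2): 1·4+1·2=6≤6, 6·4+4·2=32≤35, objective 44.
(x_1,x_2)=(5,0): 1·5+1·0=5≤6, 6·5+4·0=30≤35, objective 40.
No feasible integer point exceeds 46.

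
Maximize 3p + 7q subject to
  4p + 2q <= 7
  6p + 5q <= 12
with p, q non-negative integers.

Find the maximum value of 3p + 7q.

The continuous relaxation peaks at (0, 2.4) with value 16.80; rounding to a feasible lattice point costs some objective.
(p,q)=(0,2) is feasible, giving 14.
(p,q)=(1,1) is feasible, giving 10.
(p,q)=(0,1) is feasible, giving 7.
Maximum is 14 at (p,q)=(0,2).

14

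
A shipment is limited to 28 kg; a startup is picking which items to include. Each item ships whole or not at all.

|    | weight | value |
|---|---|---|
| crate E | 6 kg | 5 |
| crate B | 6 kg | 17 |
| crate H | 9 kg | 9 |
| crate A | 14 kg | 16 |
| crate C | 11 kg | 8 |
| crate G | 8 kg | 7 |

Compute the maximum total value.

40

Take crate B, crate A, and crate G: weight 6 + 14 + 8 = 28 ≤ 28, value 17 + 16 + 7 = 40.
No other feasible combination does better.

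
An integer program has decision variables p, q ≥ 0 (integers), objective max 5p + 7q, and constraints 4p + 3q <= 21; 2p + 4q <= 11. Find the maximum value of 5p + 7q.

25

Relaxing integrality, the LP optimum is 26.90 at (p,q) = (5.1, 0.2), which is not an integer point.
(p,q)=(5,0) is feasible, giving 25.
(p,q)=(4,0) is feasible, giving 20.
No feasible integer point exceeds 25.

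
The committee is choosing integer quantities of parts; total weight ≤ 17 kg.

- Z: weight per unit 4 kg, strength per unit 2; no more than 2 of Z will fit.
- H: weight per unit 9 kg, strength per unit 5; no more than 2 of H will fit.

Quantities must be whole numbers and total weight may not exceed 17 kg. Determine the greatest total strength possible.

9

H has the best ratio (5/9); taking only H gives at most 1×5 = 5 (stopped by the weight limit).
Mixing does better — 2×Z and 1×H: weight 17 ≤ 17, strength 2·2 + 1·5 = 9.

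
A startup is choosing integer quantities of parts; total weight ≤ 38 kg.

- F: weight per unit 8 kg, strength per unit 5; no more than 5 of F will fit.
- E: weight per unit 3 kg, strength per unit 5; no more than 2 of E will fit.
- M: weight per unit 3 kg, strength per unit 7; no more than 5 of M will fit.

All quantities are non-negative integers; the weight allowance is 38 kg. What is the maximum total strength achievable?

55

Take 2×F, 2×E, and 5×M: weight 37 ≤ 38, strength 2·5 + 2·5 + 5·7 = 55.
M has the best ratio (7/3) and is taken to its limit of 5; remaining capacity is filled optimally with the others.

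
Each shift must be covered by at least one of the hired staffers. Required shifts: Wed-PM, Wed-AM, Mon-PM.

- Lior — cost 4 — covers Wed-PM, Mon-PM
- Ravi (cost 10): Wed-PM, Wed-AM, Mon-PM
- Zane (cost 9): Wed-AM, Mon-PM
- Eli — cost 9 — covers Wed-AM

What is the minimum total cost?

The greedy cost-per-new-shift heuristic would pick Lior and Zane for 13, but a cheaper cover exists.
Ravi alone covers Wed-PM, Wed-AM, Mon-PM — every shift.
Total cost: 10.
No cover costs less than 10.

10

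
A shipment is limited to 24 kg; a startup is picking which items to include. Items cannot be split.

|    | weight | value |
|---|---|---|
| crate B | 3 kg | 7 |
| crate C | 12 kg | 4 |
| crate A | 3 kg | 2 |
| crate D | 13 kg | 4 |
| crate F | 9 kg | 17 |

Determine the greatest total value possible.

crate B + crate F: weight 3 + 9 = 12 ≤ 24, value 7 + 17 = 24.
crate B + crate C + crate F: weight 3 + 12 + 9 = 24 ≤ 24, value 7 + 4 + 17 = 28.
crate B + crate A + crate F: weight 3 + 3 + 9 = 15 ≤ 24, value 7 + 2 + 17 = 26.
Best is crate B, crate C, and crate F with total value 28.

28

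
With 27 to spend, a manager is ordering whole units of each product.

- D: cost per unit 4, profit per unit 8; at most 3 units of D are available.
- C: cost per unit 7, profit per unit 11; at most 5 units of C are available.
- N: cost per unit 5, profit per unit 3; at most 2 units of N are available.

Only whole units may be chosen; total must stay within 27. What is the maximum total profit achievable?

This is a bounded integer knapsack.
D has the best ratio (8/4); taking only D gives at most 3×8 = 24 (stopped by the supply cap of 3).
Mixing does better — 3×D and 2×C: cost 26 ≤ 27, profit 3·8 + 2·11 = 46.

46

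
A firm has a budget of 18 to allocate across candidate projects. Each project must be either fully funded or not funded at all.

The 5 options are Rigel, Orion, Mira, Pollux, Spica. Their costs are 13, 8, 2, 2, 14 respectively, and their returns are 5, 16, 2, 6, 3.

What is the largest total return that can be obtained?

Take Orion, Mira, and Pollux: cost 8 + 2 + 2 = 12 ≤ 18, return 16 + 2 + 6 = 24.
No other feasible combination does better.

24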